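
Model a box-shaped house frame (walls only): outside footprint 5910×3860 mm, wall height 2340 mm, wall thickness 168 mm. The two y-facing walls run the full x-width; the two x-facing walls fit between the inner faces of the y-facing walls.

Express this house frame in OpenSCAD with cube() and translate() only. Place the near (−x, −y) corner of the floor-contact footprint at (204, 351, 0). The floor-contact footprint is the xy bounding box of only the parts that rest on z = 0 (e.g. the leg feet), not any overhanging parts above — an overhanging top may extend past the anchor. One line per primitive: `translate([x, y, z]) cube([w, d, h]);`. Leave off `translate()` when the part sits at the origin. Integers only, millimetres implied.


translate([204, 351, 0]) cube([5910, 168, 2340]);
translate([204, 4043, 0]) cube([5910, 168, 2340]);
translate([204, 519, 0]) cube([168, 3524, 2340]);
translate([5946, 519, 0]) cube([168, 3524, 2340]);


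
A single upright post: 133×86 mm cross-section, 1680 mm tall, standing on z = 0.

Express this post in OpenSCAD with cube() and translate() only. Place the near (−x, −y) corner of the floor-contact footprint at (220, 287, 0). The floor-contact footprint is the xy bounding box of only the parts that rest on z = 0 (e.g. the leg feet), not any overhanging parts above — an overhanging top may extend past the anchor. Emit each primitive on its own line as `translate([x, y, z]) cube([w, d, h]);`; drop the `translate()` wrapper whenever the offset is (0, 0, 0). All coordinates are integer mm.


translate([220, 287, 0]) cube([133, 86, 1680]);


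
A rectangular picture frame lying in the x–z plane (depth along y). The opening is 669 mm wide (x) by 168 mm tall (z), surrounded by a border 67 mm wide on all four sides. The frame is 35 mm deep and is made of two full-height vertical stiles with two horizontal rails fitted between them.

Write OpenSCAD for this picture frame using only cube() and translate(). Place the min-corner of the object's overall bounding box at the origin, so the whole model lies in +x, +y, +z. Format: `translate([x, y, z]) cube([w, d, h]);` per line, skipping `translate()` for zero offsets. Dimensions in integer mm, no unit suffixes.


cube([67, 35, 302]);
translate([736, 0, 0]) cube([67, 35, 302]);
translate([67, 0, 0]) cube([669, 35, 67]);
translate([67, 0, 235]) cube([669, 35, 67]);


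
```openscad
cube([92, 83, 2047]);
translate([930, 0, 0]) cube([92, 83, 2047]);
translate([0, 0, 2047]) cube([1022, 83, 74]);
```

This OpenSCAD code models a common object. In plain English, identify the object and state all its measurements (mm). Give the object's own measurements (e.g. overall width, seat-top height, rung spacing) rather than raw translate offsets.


A door frame. The clear opening is 838 mm wide and 2047 mm high. Two 92 mm wide jambs, 83 mm deep, stand either side of the opening from the floor to the top of the opening. A 74 mm thick head sits across the top of both jambs, spanning the full outside width of the frame.


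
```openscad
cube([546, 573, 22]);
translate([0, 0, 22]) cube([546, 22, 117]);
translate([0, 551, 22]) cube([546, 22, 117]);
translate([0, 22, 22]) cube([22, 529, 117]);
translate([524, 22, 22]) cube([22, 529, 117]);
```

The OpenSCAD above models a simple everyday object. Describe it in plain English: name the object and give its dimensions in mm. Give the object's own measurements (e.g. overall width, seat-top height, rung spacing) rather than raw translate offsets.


An open-topped rectangular box: outside dimensions 546×573×139 mm, with a uniform wall and base thickness of 22 mm. The base is a full 546×573 slab on the floor; four walls sit on top of the base. The front and back walls (the −y and +y sides) span the full width; the two side walls fit between them.


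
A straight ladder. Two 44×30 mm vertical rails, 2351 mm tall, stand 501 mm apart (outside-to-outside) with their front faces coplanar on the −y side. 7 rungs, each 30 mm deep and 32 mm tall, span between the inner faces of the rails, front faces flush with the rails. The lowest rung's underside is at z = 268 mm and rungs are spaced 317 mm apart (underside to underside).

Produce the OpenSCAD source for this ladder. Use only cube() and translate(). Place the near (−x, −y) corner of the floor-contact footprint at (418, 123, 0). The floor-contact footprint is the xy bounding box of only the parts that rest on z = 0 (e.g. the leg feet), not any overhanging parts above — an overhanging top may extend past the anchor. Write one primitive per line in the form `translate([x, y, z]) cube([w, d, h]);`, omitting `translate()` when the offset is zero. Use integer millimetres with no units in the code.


translate([418, 123, 0]) cube([44, 30, 2351]);
translate([875, 123, 0]) cube([44, 30, 2351]);
translate([462, 123, 268]) cube([413, 30, 32]);
translate([462, 123, 585]) cube([413, 30, 32]);
translate([462, 123, 902]) cube([413, 30, 32]);
translate([462, 123, 1219]) cube([413, 30, 32]);
translate([462, 123, 1536]) cube([413, 30, 32]);
translate([462, 123, 1853]) cube([413, 30, 32]);
translate([462, 123, 2170]) cube([413, 30, 32]);


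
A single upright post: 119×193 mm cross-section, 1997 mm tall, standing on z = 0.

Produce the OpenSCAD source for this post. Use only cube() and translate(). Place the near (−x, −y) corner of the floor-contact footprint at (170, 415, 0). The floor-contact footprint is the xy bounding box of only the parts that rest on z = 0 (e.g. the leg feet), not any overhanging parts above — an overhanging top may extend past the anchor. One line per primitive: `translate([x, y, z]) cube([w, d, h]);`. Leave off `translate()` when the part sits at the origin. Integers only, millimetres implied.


translate([170, 415, 0]) cube([119, 193, 1997]);


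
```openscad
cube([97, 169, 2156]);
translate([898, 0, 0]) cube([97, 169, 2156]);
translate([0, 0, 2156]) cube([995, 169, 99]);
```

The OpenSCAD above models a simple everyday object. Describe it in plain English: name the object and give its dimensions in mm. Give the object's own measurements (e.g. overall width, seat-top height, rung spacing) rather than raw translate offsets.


A door frame. The clear opening is 801 mm wide and 2156 mm high. Two 97 mm wide jambs, 169 mm deep, stand either side of the opening from the floor to the top of the opening. A 99 mm thick head sits across the top of both jambs, spanning the full outside width of the frame.


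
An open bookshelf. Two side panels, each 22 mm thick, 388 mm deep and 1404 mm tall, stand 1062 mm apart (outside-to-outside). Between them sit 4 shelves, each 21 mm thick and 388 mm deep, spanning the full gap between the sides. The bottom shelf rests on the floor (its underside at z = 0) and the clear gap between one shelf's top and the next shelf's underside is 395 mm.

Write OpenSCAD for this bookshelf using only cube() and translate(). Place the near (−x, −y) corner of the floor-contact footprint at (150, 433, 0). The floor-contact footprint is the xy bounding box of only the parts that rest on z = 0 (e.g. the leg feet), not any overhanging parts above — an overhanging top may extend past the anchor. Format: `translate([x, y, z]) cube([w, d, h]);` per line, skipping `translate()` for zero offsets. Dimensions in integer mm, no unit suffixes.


translate([150, 433, 0]) cube([22, 388, 1404]);
translate([1190, 433, 0]) cube([22, 388, 1404]);
translate([172, 433, 0]) cube([1018, 388, 21]);
translate([172, 433, 416]) cube([1018, 388, 21]);
translate([172, 433, 832]) cube([1018, 388, 21]);
translate([172, 433, 1248]) cube([1018, 388, 21]);


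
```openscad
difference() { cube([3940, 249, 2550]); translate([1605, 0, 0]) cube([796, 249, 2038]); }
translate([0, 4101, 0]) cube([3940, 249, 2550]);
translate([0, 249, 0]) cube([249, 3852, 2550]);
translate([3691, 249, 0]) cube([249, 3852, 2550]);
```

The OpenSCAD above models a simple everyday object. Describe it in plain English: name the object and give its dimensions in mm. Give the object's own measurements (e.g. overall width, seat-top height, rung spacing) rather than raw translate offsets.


A single room: four walls, each 2550 mm tall and 249 mm thick, enclosing an outside footprint 3940×4350 mm (x × y), no floor or roof. The front and back walls (−y and +y sides) run the full x-width; the side walls fit between their inner faces. A door opening 796 mm wide and 2038 mm tall is cut through the front wall from the floor up, its −x edge 1605 mm from the wall's −x end.


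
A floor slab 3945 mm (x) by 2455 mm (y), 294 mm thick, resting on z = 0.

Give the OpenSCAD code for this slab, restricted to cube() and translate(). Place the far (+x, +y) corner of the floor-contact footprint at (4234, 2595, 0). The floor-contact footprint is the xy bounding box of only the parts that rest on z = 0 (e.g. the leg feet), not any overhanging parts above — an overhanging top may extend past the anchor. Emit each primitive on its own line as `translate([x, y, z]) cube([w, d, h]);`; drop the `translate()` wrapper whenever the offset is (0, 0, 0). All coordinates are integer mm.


translate([289, 140, 0]) cube([3945, 2455, 294]);


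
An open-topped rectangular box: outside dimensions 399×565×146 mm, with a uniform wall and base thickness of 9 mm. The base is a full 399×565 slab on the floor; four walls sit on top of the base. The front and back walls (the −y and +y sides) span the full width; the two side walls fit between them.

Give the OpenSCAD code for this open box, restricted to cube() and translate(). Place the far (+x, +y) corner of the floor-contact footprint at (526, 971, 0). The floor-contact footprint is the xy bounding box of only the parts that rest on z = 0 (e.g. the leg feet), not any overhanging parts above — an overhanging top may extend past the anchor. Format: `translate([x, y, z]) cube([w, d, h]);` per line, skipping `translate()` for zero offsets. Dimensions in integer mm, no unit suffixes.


translate([127, 406, 0]) cube([399, 565, 9]);
translate([127, 406, 9]) cube([399, 9, 137]);
translate([127, 962, 9]) cube([399, 9, 137]);
translate([127, 415, 9]) cube([9, 547, 137]);
translate([517, 415, 9]) cube([9, 547, 137]);


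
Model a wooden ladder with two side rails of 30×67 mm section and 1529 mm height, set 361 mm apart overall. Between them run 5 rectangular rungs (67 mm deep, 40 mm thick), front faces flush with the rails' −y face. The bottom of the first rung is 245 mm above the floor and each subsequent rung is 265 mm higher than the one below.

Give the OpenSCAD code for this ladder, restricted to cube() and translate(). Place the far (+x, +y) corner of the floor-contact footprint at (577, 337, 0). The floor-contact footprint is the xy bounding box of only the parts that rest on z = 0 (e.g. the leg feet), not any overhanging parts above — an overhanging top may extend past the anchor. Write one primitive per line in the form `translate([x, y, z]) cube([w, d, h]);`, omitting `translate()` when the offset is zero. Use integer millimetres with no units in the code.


// rung span = 361 - 2*30 = 301
// rung[k] z = 245 + k*265
translate([216, 270, 0]) cube([30, 67, 1529]);
translate([547, 270, 0]) cube([30, 67, 1529]);
translate([246, 270, 245]) cube([301, 67, 40]);
translate([246, 270, 510]) cube([301, 67, 40]);
translate([246, 270, 775]) cube([301, 67, 40]);
translate([246, 270, 1040]) cube([301, 67, 40]);
translate([246, 270, 1305]) cube([301, 67, 40]);


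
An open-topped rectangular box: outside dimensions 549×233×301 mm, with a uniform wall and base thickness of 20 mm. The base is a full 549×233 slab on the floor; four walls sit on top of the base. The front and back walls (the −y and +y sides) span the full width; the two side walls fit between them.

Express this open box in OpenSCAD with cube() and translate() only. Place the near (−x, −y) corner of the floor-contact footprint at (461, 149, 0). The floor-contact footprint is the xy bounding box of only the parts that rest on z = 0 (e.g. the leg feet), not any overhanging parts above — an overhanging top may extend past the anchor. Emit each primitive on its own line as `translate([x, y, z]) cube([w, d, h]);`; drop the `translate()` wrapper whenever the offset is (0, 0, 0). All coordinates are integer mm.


translate([461, 149, 0]) cube([549, 233, 20]);
translate([461, 149, 20]) cube([549, 20, 281]);
translate([461, 362, 20]) cube([549, 20, 281]);
translate([461, 169, 20]) cube([20, 193, 281]);
translate([990, 169, 20]) cube([20, 193, 281]);


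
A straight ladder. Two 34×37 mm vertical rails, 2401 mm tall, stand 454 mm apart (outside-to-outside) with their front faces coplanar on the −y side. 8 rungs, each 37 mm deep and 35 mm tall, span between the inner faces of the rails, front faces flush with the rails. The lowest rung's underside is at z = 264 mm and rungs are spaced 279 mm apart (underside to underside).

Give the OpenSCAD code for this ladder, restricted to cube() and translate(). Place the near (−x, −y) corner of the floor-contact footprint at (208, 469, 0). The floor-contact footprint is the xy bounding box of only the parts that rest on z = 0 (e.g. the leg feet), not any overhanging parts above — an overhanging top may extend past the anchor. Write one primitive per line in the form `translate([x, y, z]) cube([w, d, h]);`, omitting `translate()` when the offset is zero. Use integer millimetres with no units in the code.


translate([208, 469, 0]) cube([34, 37, 2401]);
translate([628, 469, 0]) cube([34, 37, 2401]);
translate([242, 469, 264]) cube([386, 37, 35]);
translate([242, 469, 543]) cube([386, 37, 35]);
translate([242, 469, 822]) cube([386, 37, 35]);
translate([242, 469, 1101]) cube([386, 37, 35]);
translate([242, 469, 1380]) cube([386, 37, 35]);
translate([242, 469, 1659]) cube([386, 37, 35]);
translate([242, 469, 1938]) cube([386, 37, 35]);
translate([242, 469, 2217]) cube([386, 37, 35]);


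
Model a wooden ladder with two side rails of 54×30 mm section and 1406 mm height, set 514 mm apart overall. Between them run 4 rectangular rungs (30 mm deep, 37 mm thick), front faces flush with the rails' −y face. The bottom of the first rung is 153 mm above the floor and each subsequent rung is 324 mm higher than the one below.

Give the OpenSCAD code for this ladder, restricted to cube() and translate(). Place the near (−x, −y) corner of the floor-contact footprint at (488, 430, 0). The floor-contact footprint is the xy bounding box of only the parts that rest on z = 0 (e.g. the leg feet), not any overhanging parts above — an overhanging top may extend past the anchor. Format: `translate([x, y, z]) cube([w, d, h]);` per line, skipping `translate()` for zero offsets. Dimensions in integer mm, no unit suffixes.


// rung span = 514 - 2*54 = 406
// rung[k] z = 153 + k*324
translate([488, 430, 0]) cube([54, 30, 1406]);
translate([948, 430, 0]) cube([54, 30, 1406]);
translate([542, 430, 153]) cube([406, 30, 37]);
translate([542, 430, 477]) cube([406, 30, 37]);
translate([542, 430, 801]) cube([406, 30, 37]);
translate([542, 430, 1125]) cube([406, 30, 37]);


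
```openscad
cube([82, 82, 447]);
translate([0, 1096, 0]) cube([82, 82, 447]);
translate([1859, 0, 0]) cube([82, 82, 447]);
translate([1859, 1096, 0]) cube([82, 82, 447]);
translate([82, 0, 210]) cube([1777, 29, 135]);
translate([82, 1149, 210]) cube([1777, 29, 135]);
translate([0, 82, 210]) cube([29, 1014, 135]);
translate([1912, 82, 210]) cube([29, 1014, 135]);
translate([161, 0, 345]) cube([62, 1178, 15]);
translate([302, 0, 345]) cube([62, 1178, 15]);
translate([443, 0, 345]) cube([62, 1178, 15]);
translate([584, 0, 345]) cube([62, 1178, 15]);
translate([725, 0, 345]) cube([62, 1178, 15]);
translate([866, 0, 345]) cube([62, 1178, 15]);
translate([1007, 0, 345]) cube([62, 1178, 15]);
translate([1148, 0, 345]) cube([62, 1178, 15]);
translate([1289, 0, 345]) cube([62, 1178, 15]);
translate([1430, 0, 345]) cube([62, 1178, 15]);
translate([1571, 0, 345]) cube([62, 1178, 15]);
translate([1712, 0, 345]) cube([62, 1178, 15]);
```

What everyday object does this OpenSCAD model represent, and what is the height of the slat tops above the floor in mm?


A bed frame. The slat-top height is 360 mm.

Four posts, four rails, and a row of slats — a bed frame. Slats sit on the rails at z = 210 + 135 = 345; with slat thickness 15, the top is 360 mm.


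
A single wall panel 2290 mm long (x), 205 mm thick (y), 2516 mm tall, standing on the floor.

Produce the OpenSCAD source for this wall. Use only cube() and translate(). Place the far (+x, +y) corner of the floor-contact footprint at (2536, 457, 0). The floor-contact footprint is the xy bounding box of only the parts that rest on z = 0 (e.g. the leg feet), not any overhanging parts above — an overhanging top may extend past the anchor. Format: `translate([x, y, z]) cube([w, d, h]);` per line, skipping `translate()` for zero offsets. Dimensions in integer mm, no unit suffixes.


translate([246, 252, 0]) cube([2290, 205, 2516]);


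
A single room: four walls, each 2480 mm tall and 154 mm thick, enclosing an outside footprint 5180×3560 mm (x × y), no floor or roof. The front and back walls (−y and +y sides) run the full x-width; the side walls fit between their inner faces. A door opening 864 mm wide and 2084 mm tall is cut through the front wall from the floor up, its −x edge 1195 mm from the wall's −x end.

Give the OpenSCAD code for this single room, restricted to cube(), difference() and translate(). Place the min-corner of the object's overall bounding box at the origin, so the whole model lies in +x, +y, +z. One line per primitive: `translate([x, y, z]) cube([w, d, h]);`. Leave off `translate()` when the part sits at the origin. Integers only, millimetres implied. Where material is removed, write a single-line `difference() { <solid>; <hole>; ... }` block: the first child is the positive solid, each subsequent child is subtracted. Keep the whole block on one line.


difference() { cube([5180, 154, 2480]); translate([1195, 0, 0]) cube([864, 154, 2084]); }
translate([0, 3406, 0]) cube([5180, 154, 2480]);
translate([0, 154, 0]) cube([154, 3252, 2480]);
translate([5026, 154, 0]) cube([154, 3252, 2480]);


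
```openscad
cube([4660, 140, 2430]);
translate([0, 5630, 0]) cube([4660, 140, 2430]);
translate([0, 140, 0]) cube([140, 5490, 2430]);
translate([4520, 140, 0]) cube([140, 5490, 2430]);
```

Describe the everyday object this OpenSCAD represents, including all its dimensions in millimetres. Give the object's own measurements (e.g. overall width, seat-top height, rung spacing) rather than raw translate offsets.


The wall frame of a small rectangular building: four walls, each 2430 mm tall and 140 mm thick, enclosing a footprint 4660 mm (x) by 5770 mm (y) outside-to-outside, with no floor or roof. The front and back walls (the −y and +y sides) span the full width; the two side walls fit between them.


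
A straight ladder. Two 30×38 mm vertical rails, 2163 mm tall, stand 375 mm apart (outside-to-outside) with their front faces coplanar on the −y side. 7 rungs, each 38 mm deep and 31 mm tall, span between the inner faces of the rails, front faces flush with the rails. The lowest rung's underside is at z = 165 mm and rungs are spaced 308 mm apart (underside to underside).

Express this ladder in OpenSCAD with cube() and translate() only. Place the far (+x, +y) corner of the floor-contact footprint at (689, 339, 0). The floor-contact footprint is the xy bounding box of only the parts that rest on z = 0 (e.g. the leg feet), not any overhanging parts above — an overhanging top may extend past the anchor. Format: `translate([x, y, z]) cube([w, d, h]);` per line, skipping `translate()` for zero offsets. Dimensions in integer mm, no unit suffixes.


translate([314, 301, 0]) cube([30, 38, 2163]);
translate([659, 301, 0]) cube([30, 38, 2163]);
translate([344, 301, 165]) cube([315, 38, 31]);
translate([344, 301, 473]) cube([315, 38, 31]);
translate([344, 301, 781]) cube([315, 38, 31]);
translate([344, 301, 1089]) cube([315, 38, 31]);
translate([344, 301, 1397]) cube([315, 38, 31]);
translate([344, 301, 1705]) cube([315, 38, 31]);
translate([344, 301, 2013]) cube([315, 38, 31]);


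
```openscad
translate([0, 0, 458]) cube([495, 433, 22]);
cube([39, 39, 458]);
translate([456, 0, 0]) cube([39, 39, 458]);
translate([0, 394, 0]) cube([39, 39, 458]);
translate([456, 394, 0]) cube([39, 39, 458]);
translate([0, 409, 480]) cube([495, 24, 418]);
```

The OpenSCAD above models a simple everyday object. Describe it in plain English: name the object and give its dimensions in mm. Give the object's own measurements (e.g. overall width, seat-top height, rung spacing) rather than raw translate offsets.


A chair. The seat is a 495×433×22 mm slab with its top at z = 480 mm, on four 39×39 mm corner legs (flush with the seat edges, standing on z = 0). A flat backrest 24 mm thick, 418 mm tall, spans the full seat width and rises from the seat top along its +y edge, rear face flush with the rear of the seat.


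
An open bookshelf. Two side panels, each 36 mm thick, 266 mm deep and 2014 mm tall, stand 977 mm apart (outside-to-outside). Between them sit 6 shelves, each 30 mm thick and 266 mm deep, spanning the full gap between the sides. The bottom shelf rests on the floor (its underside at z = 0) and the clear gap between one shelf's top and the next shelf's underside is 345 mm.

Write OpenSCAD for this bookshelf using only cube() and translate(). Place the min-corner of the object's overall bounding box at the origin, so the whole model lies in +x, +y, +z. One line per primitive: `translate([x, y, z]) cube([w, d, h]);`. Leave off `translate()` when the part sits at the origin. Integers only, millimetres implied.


cube([36, 266, 2014]);
translate([941, 0, 0]) cube([36, 266, 2014]);
translate([36, 0, 0]) cube([905, 266, 30]);
translate([36, 0, 375]) cube([905, 266, 30]);
translate([36, 0, 750]) cube([905, 266, 30]);
translate([36, 0, 1125]) cube([905, 266, 30]);
translate([36, 0, 1500]) cube([905, 266, 30]);
translate([36, 0, 1875]) cube([905, 266, 30]);


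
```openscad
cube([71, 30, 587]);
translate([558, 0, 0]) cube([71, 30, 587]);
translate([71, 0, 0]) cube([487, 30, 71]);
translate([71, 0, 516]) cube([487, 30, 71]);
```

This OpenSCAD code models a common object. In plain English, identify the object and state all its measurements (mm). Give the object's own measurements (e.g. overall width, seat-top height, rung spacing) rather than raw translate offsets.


A rectangular picture frame lying in the x–z plane (depth along y). The opening is 487 mm wide (x) by 445 mm tall (z), surrounded by a border 71 mm wide on all four sides. The frame is 30 mm deep and is made of two full-height vertical stiles with two horizontal rails fitted between them.


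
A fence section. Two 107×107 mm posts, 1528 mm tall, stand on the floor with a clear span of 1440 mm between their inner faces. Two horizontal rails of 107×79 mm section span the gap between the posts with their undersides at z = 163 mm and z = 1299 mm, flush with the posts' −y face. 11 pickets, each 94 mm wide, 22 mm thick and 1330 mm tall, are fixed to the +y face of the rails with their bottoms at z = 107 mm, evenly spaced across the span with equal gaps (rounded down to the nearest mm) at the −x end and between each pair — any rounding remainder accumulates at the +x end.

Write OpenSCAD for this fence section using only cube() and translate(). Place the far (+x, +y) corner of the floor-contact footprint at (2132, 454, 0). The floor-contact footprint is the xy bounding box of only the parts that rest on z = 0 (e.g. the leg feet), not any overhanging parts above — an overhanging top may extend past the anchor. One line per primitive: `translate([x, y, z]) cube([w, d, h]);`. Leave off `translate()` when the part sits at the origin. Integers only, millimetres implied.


translate([478, 347, 0]) cube([107, 107, 1528]);
translate([2025, 347, 0]) cube([107, 107, 1528]);
translate([585, 347, 163]) cube([1440, 107, 79]);
translate([585, 347, 1299]) cube([1440, 107, 79]);
translate([618, 454, 107]) cube([94, 22, 1330]);
translate([745, 454, 107]) cube([94, 22, 1330]);
translate([872, 454, 107]) cube([94, 22, 1330]);
translate([999, 454, 107]) cube([94, 22, 1330]);
translate([1126, 454, 107]) cube([94, 22, 1330]);
translate([1253, 454, 107]) cube([94, 22, 1330]);
translate([1380, 454, 107]) cube([94, 22, 1330]);
translate([1507, 454, 107]) cube([94, 22, 1330]);
translate([1634, 454, 107]) cube([94, 22, 1330]);
translate([1761, 454, 107]) cube([94, 22, 1330]);
translate([1888, 454, 107]) cube([94, 22, 1330]);


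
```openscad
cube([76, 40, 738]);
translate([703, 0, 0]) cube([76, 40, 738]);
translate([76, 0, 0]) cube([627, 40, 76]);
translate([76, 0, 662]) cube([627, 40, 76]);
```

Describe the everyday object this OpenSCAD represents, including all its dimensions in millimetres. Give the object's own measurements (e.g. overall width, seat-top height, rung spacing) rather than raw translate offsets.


A rectangular picture frame lying in the x–z plane (depth along y). The opening is 627 mm wide (x) by 586 mm tall (z), surrounded by a border 76 mm wide on all four sides. The frame is 40 mm deep and is made of two full-height vertical stiles with two horizontal rails fitted between them.


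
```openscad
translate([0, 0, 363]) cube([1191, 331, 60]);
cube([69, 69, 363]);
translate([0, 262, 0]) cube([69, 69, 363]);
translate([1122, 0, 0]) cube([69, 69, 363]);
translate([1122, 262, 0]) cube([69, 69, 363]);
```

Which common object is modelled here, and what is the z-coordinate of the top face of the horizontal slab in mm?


A bench. The seat-top height is 423 mm.

A long slab on four corner posts — a bench. The slab sits at z = 363 with thickness 60, so the top is 363 + 60 = 423 mm.


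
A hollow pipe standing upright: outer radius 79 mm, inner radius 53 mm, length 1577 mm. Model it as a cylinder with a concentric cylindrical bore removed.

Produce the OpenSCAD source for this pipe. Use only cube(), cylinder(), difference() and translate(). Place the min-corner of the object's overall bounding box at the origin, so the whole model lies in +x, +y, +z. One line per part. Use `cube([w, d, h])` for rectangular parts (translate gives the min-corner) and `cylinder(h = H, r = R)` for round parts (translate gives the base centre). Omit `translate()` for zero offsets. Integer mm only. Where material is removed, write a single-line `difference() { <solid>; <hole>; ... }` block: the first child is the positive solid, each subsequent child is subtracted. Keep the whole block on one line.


difference() { translate([79, 79, 0]) cylinder(h = 1577, r = 79); translate([79, 79, 0]) cylinder(h = 1577, r = 53); }


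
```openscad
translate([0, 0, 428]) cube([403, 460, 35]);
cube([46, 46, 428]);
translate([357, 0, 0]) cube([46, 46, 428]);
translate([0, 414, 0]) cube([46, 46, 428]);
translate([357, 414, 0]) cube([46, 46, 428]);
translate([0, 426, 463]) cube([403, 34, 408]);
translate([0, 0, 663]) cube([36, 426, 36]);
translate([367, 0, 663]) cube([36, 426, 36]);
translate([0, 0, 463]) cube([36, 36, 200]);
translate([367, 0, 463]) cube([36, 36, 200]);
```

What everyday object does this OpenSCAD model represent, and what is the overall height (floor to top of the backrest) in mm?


A chair. The overall height is 871 mm.

A slab on four corner posts with a tall panel at the back — a chair. The seat slab sits at z = 428 with thickness 35, and the 408 mm backrest starts at the seat top, so the overall height is 428 + 35 + 408 = 871 mm.


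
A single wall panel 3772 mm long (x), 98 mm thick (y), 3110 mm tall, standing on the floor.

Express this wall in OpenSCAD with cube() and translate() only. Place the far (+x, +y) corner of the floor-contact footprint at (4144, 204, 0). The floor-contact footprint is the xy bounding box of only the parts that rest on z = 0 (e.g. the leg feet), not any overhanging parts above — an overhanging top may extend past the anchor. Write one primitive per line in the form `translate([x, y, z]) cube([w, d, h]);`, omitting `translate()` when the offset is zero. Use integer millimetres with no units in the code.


translate([372, 106, 0]) cube([3772, 98, 3110]);


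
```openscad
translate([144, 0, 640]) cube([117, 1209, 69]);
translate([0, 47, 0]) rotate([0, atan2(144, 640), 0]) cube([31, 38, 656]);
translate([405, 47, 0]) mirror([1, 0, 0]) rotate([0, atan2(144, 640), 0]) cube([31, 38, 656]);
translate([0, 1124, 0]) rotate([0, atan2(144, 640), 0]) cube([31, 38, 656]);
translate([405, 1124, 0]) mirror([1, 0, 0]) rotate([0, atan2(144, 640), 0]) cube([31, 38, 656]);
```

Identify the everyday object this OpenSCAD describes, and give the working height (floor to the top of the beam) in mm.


A sawhorse. The overall height is 709 mm.

A beam across two mirrored pairs of raked legs — a sawhorse. The beam's underside is at z = 640 (matching the legs' vertical rise in atan2(144, 640)) and the beam is 69 mm tall, so its top is at 640 + 69 = 709 mm. The raked legs top out at the beam's underside, so that is the highest point.


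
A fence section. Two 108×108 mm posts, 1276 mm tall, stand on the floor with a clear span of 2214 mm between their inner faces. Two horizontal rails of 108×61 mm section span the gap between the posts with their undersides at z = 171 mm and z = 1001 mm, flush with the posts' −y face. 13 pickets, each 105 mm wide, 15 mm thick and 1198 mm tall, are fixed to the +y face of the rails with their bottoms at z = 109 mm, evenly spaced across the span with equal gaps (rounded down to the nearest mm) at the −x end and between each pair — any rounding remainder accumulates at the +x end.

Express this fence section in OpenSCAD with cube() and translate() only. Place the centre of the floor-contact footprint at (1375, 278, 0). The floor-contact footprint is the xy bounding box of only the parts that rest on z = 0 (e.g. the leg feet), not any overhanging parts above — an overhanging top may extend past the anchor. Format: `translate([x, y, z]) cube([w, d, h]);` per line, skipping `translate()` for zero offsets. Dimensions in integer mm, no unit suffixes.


translate([160, 224, 0]) cube([108, 108, 1276]);
translate([2482, 224, 0]) cube([108, 108, 1276]);
translate([268, 224, 171]) cube([2214, 108, 61]);
translate([268, 224, 1001]) cube([2214, 108, 61]);
translate([328, 332, 109]) cube([105, 15, 1198]);
translate([493, 332, 109]) cube([105, 15, 1198]);
translate([658, 332, 109]) cube([105, 15, 1198]);
translate([823, 332, 109]) cube([105, 15, 1198]);
translate([988, 332, 109]) cube([105, 15, 1198]);
translate([1153, 332, 109]) cube([105, 15, 1198]);
translate([1318, 332, 109]) cube([105, 15, 1198]);
translate([1483, 332, 109]) cube([105, 15, 1198]);
translate([1648, 332, 109]) cube([105, 15, 1198]);
translate([1813, 332, 109]) cube([105, 15, 1198]);
translate([1978, 332, 109]) cube([105, 15, 1198]);
translate([2143, 332, 109]) cube([105, 15, 1198]);
translate([2308, 332, 109]) cube([105, 15, 1198]);


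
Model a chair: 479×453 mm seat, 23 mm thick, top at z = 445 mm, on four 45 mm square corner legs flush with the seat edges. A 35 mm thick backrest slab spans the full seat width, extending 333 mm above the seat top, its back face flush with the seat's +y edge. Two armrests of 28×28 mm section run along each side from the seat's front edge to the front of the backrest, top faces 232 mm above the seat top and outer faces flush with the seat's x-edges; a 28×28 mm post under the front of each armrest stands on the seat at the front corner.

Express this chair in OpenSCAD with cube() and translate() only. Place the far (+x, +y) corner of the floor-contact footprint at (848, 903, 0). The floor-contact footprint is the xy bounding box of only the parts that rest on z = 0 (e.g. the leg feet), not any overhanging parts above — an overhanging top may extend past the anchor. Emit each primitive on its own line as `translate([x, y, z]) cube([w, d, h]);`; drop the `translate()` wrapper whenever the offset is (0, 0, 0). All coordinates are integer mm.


// leg_h = 445 - 23 = 422
// arm post h = 232 - 28 = 204
translate([369, 450, 422]) cube([479, 453, 23]);
translate([369, 450, 0]) cube([45, 45, 422]);
translate([803, 450, 0]) cube([45, 45, 422]);
translate([369, 858, 0]) cube([45, 45, 422]);
translate([803, 858, 0]) cube([45, 45, 422]);
translate([369, 868, 445]) cube([479, 35, 333]);
translate([369, 450, 649]) cube([28, 418, 28]);
translate([820, 450, 649]) cube([28, 418, 28]);
translate([369, 450, 445]) cube([28, 28, 204]);
translate([820, 450, 445]) cube([28, 28, 204]);


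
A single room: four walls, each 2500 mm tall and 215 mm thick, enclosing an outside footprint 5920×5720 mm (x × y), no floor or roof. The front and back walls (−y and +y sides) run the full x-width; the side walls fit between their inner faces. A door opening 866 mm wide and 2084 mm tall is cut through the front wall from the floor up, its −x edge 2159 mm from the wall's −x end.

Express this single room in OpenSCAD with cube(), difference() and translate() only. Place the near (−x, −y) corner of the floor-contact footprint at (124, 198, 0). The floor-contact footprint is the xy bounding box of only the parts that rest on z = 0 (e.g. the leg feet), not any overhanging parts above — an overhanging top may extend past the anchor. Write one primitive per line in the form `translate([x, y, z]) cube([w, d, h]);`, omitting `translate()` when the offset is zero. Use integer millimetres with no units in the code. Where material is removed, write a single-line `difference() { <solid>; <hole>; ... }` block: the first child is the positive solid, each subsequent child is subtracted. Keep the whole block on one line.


difference() { translate([124, 198, 0]) cube([5920, 215, 2500]); translate([2283, 198, 0]) cube([866, 215, 2084]); }
translate([124, 5703, 0]) cube([5920, 215, 2500]);
translate([124, 413, 0]) cube([215, 5290, 2500]);
translate([5829, 413, 0]) cube([215, 5290, 2500]);


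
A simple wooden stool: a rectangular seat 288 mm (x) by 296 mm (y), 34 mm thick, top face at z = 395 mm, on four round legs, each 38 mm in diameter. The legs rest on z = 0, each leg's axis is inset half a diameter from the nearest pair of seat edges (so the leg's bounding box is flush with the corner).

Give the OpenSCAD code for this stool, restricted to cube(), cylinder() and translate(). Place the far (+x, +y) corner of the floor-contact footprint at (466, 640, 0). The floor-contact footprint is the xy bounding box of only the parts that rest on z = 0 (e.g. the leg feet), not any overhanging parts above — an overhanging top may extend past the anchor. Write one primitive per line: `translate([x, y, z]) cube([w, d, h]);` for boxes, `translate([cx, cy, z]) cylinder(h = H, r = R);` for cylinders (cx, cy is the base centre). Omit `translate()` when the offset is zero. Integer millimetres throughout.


// leg_h = 395 - 34 = 361
translate([178, 344, 361]) cube([288, 296, 34]);
translate([197, 363, 0]) cylinder(h = 361, r = 19);
translate([447, 363, 0]) cylinder(h = 361, r = 19);
translate([197, 621, 0]) cylinder(h = 361, r = 19);
translate([447, 621, 0]) cylinder(h = 361, r = 19);


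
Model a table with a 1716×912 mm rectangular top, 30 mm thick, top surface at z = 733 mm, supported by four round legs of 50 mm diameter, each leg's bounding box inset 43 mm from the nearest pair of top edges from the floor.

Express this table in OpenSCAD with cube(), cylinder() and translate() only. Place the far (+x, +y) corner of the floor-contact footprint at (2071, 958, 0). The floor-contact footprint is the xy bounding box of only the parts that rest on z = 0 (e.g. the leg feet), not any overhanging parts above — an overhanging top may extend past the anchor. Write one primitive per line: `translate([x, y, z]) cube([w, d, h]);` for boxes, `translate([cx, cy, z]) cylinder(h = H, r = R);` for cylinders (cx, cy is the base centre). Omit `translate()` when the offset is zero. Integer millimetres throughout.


translate([398, 89, 703]) cube([1716, 912, 30]);
translate([466, 157, 0]) cylinder(h = 703, r = 25);
translate([2046, 157, 0]) cylinder(h = 703, r = 25);
translate([466, 933, 0]) cylinder(h = 703, r = 25);
translate([2046, 933, 0]) cylinder(h = 703, r = 25);


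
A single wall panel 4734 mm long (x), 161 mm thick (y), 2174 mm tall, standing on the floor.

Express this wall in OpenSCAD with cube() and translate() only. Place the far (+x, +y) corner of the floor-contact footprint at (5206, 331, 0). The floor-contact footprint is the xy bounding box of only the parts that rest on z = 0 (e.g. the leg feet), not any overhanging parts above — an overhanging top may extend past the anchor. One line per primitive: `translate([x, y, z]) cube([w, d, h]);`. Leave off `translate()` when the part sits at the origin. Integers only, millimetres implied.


translate([472, 170, 0]) cube([4734, 161, 2174]);


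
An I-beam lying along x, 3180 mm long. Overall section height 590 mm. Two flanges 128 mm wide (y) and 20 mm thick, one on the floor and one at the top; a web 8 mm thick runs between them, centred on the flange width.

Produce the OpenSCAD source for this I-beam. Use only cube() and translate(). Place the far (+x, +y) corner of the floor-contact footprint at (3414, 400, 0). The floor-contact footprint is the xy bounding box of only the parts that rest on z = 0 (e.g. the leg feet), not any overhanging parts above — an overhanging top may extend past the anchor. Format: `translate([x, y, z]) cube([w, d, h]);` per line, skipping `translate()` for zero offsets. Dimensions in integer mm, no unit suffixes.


translate([234, 272, 0]) cube([3180, 128, 20]);
translate([234, 332, 20]) cube([3180, 8, 550]);
translate([234, 272, 570]) cube([3180, 128, 20]);


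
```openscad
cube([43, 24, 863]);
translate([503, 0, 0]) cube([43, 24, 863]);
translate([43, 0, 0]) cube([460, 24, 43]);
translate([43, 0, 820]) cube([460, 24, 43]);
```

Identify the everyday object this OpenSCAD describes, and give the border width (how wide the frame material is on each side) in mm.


A picture frame. The border width is 43 mm.

Four thin pieces enclosing a rectangular opening — a picture frame. The two full-height stiles are 863 mm tall; the top rail sits at z = 820 and is 43 mm tall, so the border above the opening is 863 − 820 = 43 mm, matching the stile x-width.


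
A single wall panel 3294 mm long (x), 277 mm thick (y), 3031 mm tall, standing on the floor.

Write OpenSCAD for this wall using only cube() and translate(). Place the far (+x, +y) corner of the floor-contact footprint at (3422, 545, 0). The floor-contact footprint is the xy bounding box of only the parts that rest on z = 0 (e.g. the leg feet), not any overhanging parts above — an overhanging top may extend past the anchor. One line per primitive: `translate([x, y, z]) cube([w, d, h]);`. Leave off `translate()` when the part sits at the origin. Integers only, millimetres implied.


translate([128, 268, 0]) cube([3294, 277, 3031]);


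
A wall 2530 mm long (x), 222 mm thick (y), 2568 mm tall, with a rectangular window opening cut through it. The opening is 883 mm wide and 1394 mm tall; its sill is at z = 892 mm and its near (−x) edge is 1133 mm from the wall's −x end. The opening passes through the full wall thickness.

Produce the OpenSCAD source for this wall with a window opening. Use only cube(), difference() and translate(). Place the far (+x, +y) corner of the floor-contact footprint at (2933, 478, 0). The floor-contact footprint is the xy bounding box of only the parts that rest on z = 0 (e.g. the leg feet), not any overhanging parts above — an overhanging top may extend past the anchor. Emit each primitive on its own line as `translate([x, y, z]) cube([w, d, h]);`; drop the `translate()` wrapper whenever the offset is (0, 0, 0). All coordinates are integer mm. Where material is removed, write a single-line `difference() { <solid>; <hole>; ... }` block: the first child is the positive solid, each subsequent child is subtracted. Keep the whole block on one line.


difference() { translate([403, 256, 0]) cube([2530, 222, 2568]); translate([1536, 256, 892]) cube([883, 222, 1394]); }
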